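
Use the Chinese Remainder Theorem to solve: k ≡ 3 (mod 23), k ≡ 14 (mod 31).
417

Using the Chinese Remainder Theorem:
M = product of moduli = 713
For equation 1: M_1 = 31, 31 ≡ 8 (mod 23), inverse of 31 mod 23 is 3 (check: 8 × 3 = 24 ≡ 1 (mod 23))
For equation 2: M_2 = 23, 23 ≡ 23 (mod 31), inverse of 23 mod 31 is 27 (check: 23 × 27 = 621 ≡ 1 (mod 31))
Combine: k ≡ Σ r_i×M_i×(M_i⁻¹ mod m_i) = 3×31×3 + 14×23×27 = 279 + 8694 = 8973
8973 mod 713 = 417
k ≡ 417 (mod 713)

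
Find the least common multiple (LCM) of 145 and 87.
435

First find GCD(145, 87) using the Euclidean algorithm:
145 = 1 × 87 + 58
87 = 1 × 58 + 29
58 = 2 × 29 + 0
GCD(145, 87) = 29

LCM formula: LCM(a, b) = (a × b) / GCD(a, b)
LCM(145, 87) = (145 × 87) / 29
LCM(145, 87) = 12615 / 29
LCM(145, 87) = 435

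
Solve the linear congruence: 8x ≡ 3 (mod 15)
6

Since gcd(8, 15) = 1 divides 3, a solution exists.
Multiply both sides by the inverse of 8 mod 15:
  8^(-1) mod 15 = 2
  x ≡ 2 × 3 ≡ 6 ≡ 6 (mod 15)
Verification: 8 × 6 = 48 = 3 × 15 + 3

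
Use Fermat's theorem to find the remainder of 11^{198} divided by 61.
60

By Fermat's Little Theorem, a^(p-1) ≡ 1 (mod p) for prime p and gcd(a, p) = 1
Here p = 61, so 11^60 ≡ 1 (mod 61)
We can reduce the exponent: 198 mod 60 = 18
So 11^198 ≡ 11^18 (mod 61)
Computing: 11^18 mod 61 = 60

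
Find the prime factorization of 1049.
1049

Divide by primes starting from smallest:
1049 ÷ 1049 = 1

1049 = 1049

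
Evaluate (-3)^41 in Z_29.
Using Fermat: (-3)^{28} ≡ 1 (mod 29). 41 ≡ 13 (mod 28). So (-3)^{41} ≡ (-3)^{13} ≡ 10 (mod 29)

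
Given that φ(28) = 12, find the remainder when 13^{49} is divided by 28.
By Euler: 13^{12} ≡ 1 (mod 28) since gcd(13, 28) = 1. 49 = 4×12 + 1. So 13^{49} ≡ 13^{1} ≡ 13 (mod 28)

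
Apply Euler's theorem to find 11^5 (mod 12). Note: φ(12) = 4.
By Euler: 11^{4} ≡ 1 (mod 12) since gcd(11, 12) = 1. 5 = 1×4 + 1. So 11^{5} ≡ 11^{1} ≡ 11 (mod 12)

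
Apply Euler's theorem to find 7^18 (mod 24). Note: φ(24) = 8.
By Euler: 7^{8} ≡ 1 (mod 24) since gcd(7, 24) = 1. 18 = 2×8 + 2. So 7^{18} ≡ 7^{2} ≡ 1 (mod 24)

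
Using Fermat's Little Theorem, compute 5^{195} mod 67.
52

By Fermat's Little Theorem, a^(p-1) ≡ 1 (mod p) for prime p and gcd(a, p) = 1
Here p = 67, so 5^66 ≡ 1 (mod 67)
We can reduce the exponent: 195 mod 66 = 63
So 5^195 ≡ 5^63 (mod 67)
Computing: 5^63 mod 67 = 52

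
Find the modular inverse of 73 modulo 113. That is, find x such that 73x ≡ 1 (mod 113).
48

Using Extended Euclidean Algorithm:
gcd(73, 113) = 1
Bezout coefficients: 73 × 48 + 113 × -31 = 1
So 73 × 48 ≡ 1 (mod 113)
The inverse is 48 mod 113 = 48
Verification: 73 × 48 = 3504 = 31 × 113 + 1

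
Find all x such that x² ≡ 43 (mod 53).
The square roots of 43 mod 53 are 34 and 19. Verify: 34² = 1156 ≡ 43 (mod 53)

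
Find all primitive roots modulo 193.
Primitive roots mod 193: {5, 10, 15, 17, 19, 22, 26, 30, 34, 37, 38, 40, 41, 44, 45, 47, 51, 52, 53, 57, 58, 61, 66, 70, 73, 77, 78, 79, 80, 82, 90, 91, 102, 103, 111, 113, 114, 115, 116, 120, 123, 127, 132, 135, 136, 140, 141, 142, 146, 148, 149, 152, 153, 155, 156, 159, 163, 167, 171, 174, 176, 178, 183, 188}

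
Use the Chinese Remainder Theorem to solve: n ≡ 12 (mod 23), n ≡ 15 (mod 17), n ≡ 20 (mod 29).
8430

Using the Chinese Remainder Theorem:
M = product of moduli = 11339
For equation 1: M_1 = 493, 493 ≡ 10 (mod 23), inverse of 493 mod 23 is 7 (check: 10 × 7 = 70 ≡ 1 (mod 23))
For equation 2: M_2 = 667, 667 ≡ 4 (mod 17), inverse of 667 mod 17 is 13 (check: 4 × 13 = 52 ≡ 1 (mod 17))
For equation 3: M_3 = 391, 391 ≡ 14 (mod 29), inverse of 391 mod 29 is 27 (check: 14 × 27 = 378 ≡ 1 (mod 29))
Combine: n ≡ Σ r_i×M_i×(M_i⁻¹ mod m_i) = 12×493×7 + 15×667×13 + 20×391×27 = 41412 + 130065 + 211140 = 382617
382617 mod 11339 = 8430
n ≡ 8430 (mod 11339)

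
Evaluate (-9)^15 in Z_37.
Using repeated squaring. (-9) ≡ 28 (mod 37). 15 = 8 + 4 + 2 + 1 (binary 1111). Repeated squaring mod 37: 28^1 ≡ 28; 28^2 ≡ 28² = 784 ≡ 7; 28^4 ≡ 7² = 49 ≡ 12; 28^8 ≡ 12² = 144 ≡ 33. Multiply: (-9)^15 ≡ 28^8 × 28^4 × 28^2 × 28^1 ≡ 33 × 12 × 7 × 28 (mod 37): 33 × 12 = 396 ≡ 26; 26 × 7 = 182 ≡ 34; 34 × 28 = 952 ≡ 27. So (-9)^15 ≡ 27 (mod 37).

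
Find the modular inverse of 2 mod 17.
2^(-1) ≡ 9 (mod 17). Verification: 2 × 9 = 18 ≡ 1 (mod 17)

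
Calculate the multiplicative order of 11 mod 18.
Powers of 11 mod 18: 11^1≡11, 11^2≡13, 11^3≡17, 11^4≡7, 11^5≡5, 11^6≡1. Order = 6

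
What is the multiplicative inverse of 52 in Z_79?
38

Using Extended Euclidean Algorithm:
gcd(52, 79) = 1
Bezout coefficients: 52 × 38 + 79 × -25 = 1
So 52 × 38 ≡ 1 (mod 79)
The inverse is 38 mod 79 = 38
Verification: 52 × 38 = 1976 = 25 × 79 + 1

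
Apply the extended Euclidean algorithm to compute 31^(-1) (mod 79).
Extended GCD: 31(-28) + 79(11) = 1. So 31^(-1) ≡ 51 ≡ 51 (mod 79). Verify: 31 × 51 = 1581 ≡ 1 (mod 79)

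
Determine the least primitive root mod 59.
p - 1 = 58 has prime divisors 2, 29. h is a primitive root mod 59 iff h^(58/q) ≢ 1 (mod 59) for each such q.
h = 2: 2^29 ≡ 58, 2^2 ≡ 4 (mod 59); none is 1, so 2 has order 58 and is a primitive root.
The smallest primitive root mod 59 is g = 2.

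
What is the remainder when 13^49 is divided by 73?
Using repeated squaring. 49 = 32 + 16 + 1 (binary 110001). Repeated squaring mod 73: 13^1 ≡ 13; 13^2 ≡ 13² = 169 ≡ 23; 13^4 ≡ 23² = 529 ≡ 18; 13^8 ≡ 18² = 324 ≡ 32; 13^16 ≡ 32² = 1024 ≡ 2; 13^32 ≡ 2² = 4 ≡ 4. Multiply: 13^49 = 13^32 × 13^16 × 13^1 ≡ 4 × 2 × 13 (mod 73): 4 × 2 = 8 ≡ 8; 8 × 13 = 104 ≡ 31. So 13^49 ≡ 31 (mod 73).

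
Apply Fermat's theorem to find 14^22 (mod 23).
By Fermat's Little Theorem, 14^{22} ≡ 1 (mod 23) since 23 is prime and gcd(14, 23) = 1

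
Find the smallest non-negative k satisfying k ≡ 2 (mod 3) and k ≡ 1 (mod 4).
M = 3 × 4 = 12. M₁ = 4, y₁ ≡ 1 (mod 3). M₂ = 3, y₂ ≡ 3 (mod 4). k = 2×4×1 + 1×3×3 ≡ 5 (mod 12)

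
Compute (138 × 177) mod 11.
6

(138 × 177) = 24426
24426 mod 11 = 6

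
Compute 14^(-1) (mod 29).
27

Using Extended Euclidean Algorithm:
gcd(14, 29) = 1
Bezout coefficients: 14 × -2 + 29 × 1 = 1
So 14 × -2 ≡ 1 (mod 29)
The inverse is -2 mod 29 = 27
Verification: 14 × 27 = 378 = 13 × 29 + 1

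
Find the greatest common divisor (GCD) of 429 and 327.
3

Using the Euclidean algorithm:
429 = 1 × 327 + 102
327 = 3 × 102 + 21
102 = 4 × 21 + 18
21 = 1 × 18 + 3
18 = 6 × 3 + 0

GCD(429, 327) = 3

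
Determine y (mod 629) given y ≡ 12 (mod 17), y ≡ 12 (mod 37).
12

Using the Chinese Remainder Theorem:
M = product of moduli = 629
For equation 1: M_1 = 37, 37 ≡ 3 (mod 17), inverse of 37 mod 17 is 6 (check: 3 × 6 = 18 ≡ 1 (mod 17))
For equation 2: M_2 = 17, 17 ≡ 17 (mod 37), inverse of 17 mod 37 is 24 (check: 17 × 24 = 408 ≡ 1 (mod 37))
Combine: y ≡ Σ r_i×M_i×(M_i⁻¹ mod m_i) = 12×37×6 + 12×17×24 = 2664 + 4896 = 7560
7560 mod 629 = 12
y ≡ 12 (mod 629)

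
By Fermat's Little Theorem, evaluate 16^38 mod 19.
By Fermat: 16^{18} ≡ 1 (mod 19). 38 = 2×18 + 2. So 16^{38} ≡ 16^{2} ≡ 9 (mod 19)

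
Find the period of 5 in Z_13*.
Powers of 5 mod 13: 5^1≡5, 5^2≡12, 5^3≡8, 5^4≡1. Order = 4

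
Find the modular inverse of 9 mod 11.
9^(-1) ≡ 5 (mod 11). Verification: 9 × 5 = 45 ≡ 1 (mod 11)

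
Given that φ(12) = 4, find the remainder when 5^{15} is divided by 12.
By Euler: 5^{4} ≡ 1 (mod 12) since gcd(5, 12) = 1. 15 = 3×4 + 3. So 5^{15} ≡ 5^{3} ≡ 5 (mod 12)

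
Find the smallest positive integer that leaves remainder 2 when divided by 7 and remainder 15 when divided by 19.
M = 7 × 19 = 133. M₁ = 19, y₁ ≡ 3 (mod 7). M₂ = 7, y₂ ≡ 11 (mod 19). k = 2×19×3 + 15×7×11 ≡ 72 (mod 133). The smallest positive such number is 72.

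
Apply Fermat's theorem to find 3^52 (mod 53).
By Fermat's Little Theorem, 3^{52} ≡ 1 (mod 53) since 53 is prime and gcd(3, 53) = 1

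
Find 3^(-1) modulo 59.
20

Using Extended Euclidean Algorithm:
gcd(3, 59) = 1
Bezout coefficients: 3 × 20 + 59 × -1 = 1
So 3 × 20 ≡ 1 (mod 59)
The inverse is 20 mod 59 = 20
Verification: 3 × 20 = 60 = 1 × 59 + 1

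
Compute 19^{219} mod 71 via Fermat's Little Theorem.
58

By Fermat's Little Theorem, a^(p-1) ≡ 1 (mod p) for prime p and gcd(a, p) = 1
Here p = 71, so 19^70 ≡ 1 (mod 71)
We can reduce the exponent: 219 mod 70 = 9
So 19^219 ≡ 19^9 (mod 71)
Computing: 19^9 mod 71 = 58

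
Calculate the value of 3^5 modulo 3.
3 ≡ 0 (mod 3). 5 = 4 + 1 (binary 101). Repeated squaring mod 3: 0^1 ≡ 0; 0^2 ≡ 0² = 0 ≡ 0; 0^4 ≡ 0² = 0 ≡ 0. Multiply: 3^5 ≡ 0^4 × 0^1 ≡ 0 × 0 (mod 3): 0 × 0 = 0 ≡ 0. So 3^5 ≡ 0 (mod 3).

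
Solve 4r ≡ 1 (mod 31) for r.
4^(-1) ≡ 8 (mod 31). Verification: 4 × 8 = 32 ≡ 1 (mod 31)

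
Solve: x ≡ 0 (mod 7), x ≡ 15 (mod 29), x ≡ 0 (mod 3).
M = 7 × 29 × 3 = 609. M₁ = 87, y₁ ≡ 5 (mod 7). M₂ = 21, y₂ ≡ 18 (mod 29). M₃ = 203, y₃ ≡ 2 (mod 3). x = 0×87×5 + 15×21×18 + 0×203×2 ≡ 189 (mod 609)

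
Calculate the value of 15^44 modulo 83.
Using repeated squaring. 44 = 32 + 8 + 4 (binary 101100). Repeated squaring mod 83: 15^1 ≡ 15; 15^2 ≡ 15² = 225 ≡ 59; 15^4 ≡ 59² = 3481 ≡ 78; 15^8 ≡ 78² = 6084 ≡ 25; 15^16 ≡ 25² = 625 ≡ 44; 15^32 ≡ 44² = 1936 ≡ 27. Multiply: 15^44 = 15^32 × 15^8 × 15^4 ≡ 27 × 25 × 78 (mod 83): 27 × 25 = 675 ≡ 11; 11 × 78 = 858 ≡ 28. So 15^44 ≡ 28 (mod 83).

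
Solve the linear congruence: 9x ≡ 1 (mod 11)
5

Since gcd(9, 11) = 1 divides 1, a solution exists.
Multiply both sides by the inverse of 9 mod 11:
  9^(-1) mod 11 = 5
  x ≡ 5 × 1 ≡ 5 ≡ 5 (mod 11)
Verification: 9 × 5 = 45 = 4 × 11 + 1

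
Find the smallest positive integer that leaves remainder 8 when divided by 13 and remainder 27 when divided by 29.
M = 13 × 29 = 377. M₁ = 29, y₁ ≡ 9 (mod 13). M₂ = 13, y₂ ≡ 9 (mod 29). k = 8×29×9 + 27×13×9 ≡ 346 (mod 377). The smallest positive such number is 346.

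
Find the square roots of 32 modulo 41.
The square roots of 32 mod 41 are 14 and 27. Verify: 14² = 196 ≡ 32 (mod 41)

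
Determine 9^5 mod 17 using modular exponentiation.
5 = 4 + 1 (binary 101). Repeated squaring mod 17: 9^1 ≡ 9; 9^2 ≡ 9² = 81 ≡ 13; 9^4 ≡ 13² = 169 ≡ 16. Multiply: 9^5 = 9^4 × 9^1 ≡ 16 × 9 (mod 17): 16 × 9 = 144 ≡ 8. So 9^5 ≡ 8 (mod 17).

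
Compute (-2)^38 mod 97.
Using repeated squaring. (-2) ≡ 95 (mod 97). 38 = 32 + 4 + 2 (binary 100110). Repeated squaring mod 97: 95^1 ≡ 95; 95^2 ≡ 95² = 9025 ≡ 4; 95^4 ≡ 4² = 16 ≡ 16; 95^8 ≡ 16² = 256 ≡ 62; 95^16 ≡ 62² = 3844 ≡ 61; 95^32 ≡ 61² = 3721 ≡ 35. Multiply: (-2)^38 ≡ 95^32 × 95^4 × 95^2 ≡ 35 × 16 × 4 (mod 97): 35 × 16 = 560 ≡ 75; 75 × 4 = 300 ≡ 9. So (-2)^38 ≡ 9 (mod 97).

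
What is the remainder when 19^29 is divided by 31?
Using repeated squaring. 29 = 16 + 8 + 4 + 1 (binary 11101). Repeated squaring mod 31: 19^1 ≡ 19; 19^2 ≡ 19² = 361 ≡ 20; 19^4 ≡ 20² = 400 ≡ 28; 19^8 ≡ 28² = 784 ≡ 9; 19^16 ≡ 9² = 81 ≡ 19. Multiply: 19^29 = 19^16 × 19^8 × 19^4 × 19^1 ≡ 19 × 9 × 28 × 19 (mod 31): 19 × 9 = 171 ≡ 16; 16 × 28 = 448 ≡ 14; 14 × 19 = 266 ≡ 18. So 19^29 ≡ 18 (mod 31).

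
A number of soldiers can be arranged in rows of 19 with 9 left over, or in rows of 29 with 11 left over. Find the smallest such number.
M = 19 × 29 = 551. M₁ = 29, y₁ ≡ 2 (mod 19). M₂ = 19, y₂ ≡ 26 (mod 29). n = 9×29×2 + 11×19×26 ≡ 446 (mod 551). The smallest positive such number is 446.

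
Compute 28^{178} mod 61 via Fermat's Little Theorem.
27

By Fermat's Little Theorem, a^(p-1) ≡ 1 (mod p) for prime p and gcd(a, p) = 1
Here p = 61, so 28^60 ≡ 1 (mod 61)
We can reduce the exponent: 178 mod 60 = 58
So 28^178 ≡ 28^58 (mod 61)
Computing: 28^58 mod 61 = 27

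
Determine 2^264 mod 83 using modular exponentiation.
Using Fermat: 2^{82} ≡ 1 (mod 83). 264 ≡ 18 (mod 82). So 2^{264} ≡ 2^{18} ≡ 30 (mod 83)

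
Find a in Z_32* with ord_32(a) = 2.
31 has order 2 mod 32 since 31^{2} ≡ 1 (mod 32) and no smaller power works.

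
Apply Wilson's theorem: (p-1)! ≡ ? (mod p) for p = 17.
By Wilson's theorem, (16)! ≡ -1 ≡ 16 (mod 17)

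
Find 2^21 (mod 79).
Using repeated squaring. 21 = 16 + 4 + 1 (binary 10101). Repeated squaring mod 79: 2^1 ≡ 2; 2^2 ≡ 2² = 4 ≡ 4; 2^4 ≡ 4² = 16 ≡ 16; 2^8 ≡ 16² = 256 ≡ 19; 2^16 ≡ 19² = 361 ≡ 45. Multiply: 2^21 = 2^16 × 2^4 × 2^1 ≡ 45 × 16 × 2 (mod 79): 45 × 16 = 720 ≡ 9; 9 × 2 = 18 ≡ 18. So 2^21 ≡ 18 (mod 79).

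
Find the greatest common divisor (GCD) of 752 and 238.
2

Using the Euclidean algorithm:
752 = 3 × 238 + 38
238 = 6 × 38 + 10
38 = 3 × 10 + 8
10 = 1 × 8 + 2
8 = 4 × 2 + 0

GCD(752, 238) = 2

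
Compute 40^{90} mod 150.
100

Using successive squaring:
Binary expansion of 90: 1011010
Powers of 40 mod 150 (each is the square of the previous):
  40^1 ≡ 40 (mod 150)
  40^2 ≡ 40² = 1600 ≡ 100 (mod 150)
  40^4 ≡ 100² = 10000 ≡ 100 (mod 150)
  40^8 ≡ 100² = 10000 ≡ 100 (mod 150)
  40^16 ≡ 100² = 10000 ≡ 100 (mod 150)
  40^32 ≡ 100² = 10000 ≡ 100 (mod 150)
  40^64 ≡ 100² = 10000 ≡ 100 (mod 150)
90 = 64 + 16 + 8 + 2, so 40^90 = 40^64 × 40^16 × 40^8 × 40^2 ≡ 100 × 100 × 100 × 100 (mod 150)
Multiplying step by step:
  100 × 100 = 10000 ≡ 100 (mod 150)
  100 × 100 = 10000 ≡ 100 (mod 150)
  100 × 100 = 10000 ≡ 100 (mod 150)
Result: 40^90 ≡ 100 (mod 150)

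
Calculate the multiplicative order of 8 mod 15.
Powers of 8 mod 15: 8^1≡8, 8^2≡4, 8^3≡2, 8^4≡1. Order = 4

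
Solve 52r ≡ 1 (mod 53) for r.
52^(-1) ≡ 52 (mod 53). Verification: 52 × 52 = 2704 ≡ 1 (mod 53)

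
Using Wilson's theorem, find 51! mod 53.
(52)! = (51)! × (52) ≡ -1 (mod 53). So (51)! ≡ -1 × (52)^(-1) ≡ (-1)×(-1) = 1 (mod 53)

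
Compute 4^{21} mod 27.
10

Using successive squaring:
Binary expansion of 21: 10101
Powers of 4 mod 27 (each is the square of the previous):
  4^1 ≡ 4 (mod 27)
  4^2 ≡ 4² = 16 ≡ 16 (mod 27)
  4^4 ≡ 16² = 256 ≡ 13 (mod 27)
  4^8 ≡ 13² = 169 ≡ 7 (mod 27)
  4^16 ≡ 7² = 49 ≡ 22 (mod 27)
21 = 16 + 4 + 1, so 4^21 = 4^16 × 4^4 × 4^1 ≡ 22 × 13 × 4 (mod 27)
Multiplying step by step:
  22 × 13 = 286 ≡ 16 (mod 27)
  16 × 4 = 64 ≡ 10 (mod 27)
Result: 4^21 ≡ 10 (mod 27)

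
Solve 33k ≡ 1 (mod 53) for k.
45

Using Extended Euclidean Algorithm:
gcd(33, 53) = 1
Bezout coefficients: 33 × -8 + 53 × 5 = 1
So 33 × -8 ≡ 1 (mod 53)
The inverse is -8 mod 53 = 45
Verification: 33 × 45 = 1485 = 28 × 53 + 1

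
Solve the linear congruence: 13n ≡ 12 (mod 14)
2

Since gcd(13, 14) = 1 divides 12, a solution exists.
Multiply both sides by the inverse of 13 mod 14:
  13^(-1) mod 14 = 13
  x ≡ 13 × 12 ≡ 156 ≡ 2 (mod 14)
Verification: 13 × 2 = 26 = 1 × 14 + 12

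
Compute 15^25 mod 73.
Using repeated squaring. 25 = 16 + 8 + 1 (binary 11001). Repeated squaring mod 73: 15^1 ≡ 15; 15^2 ≡ 15² = 225 ≡ 6; 15^4 ≡ 6² = 36 ≡ 36; 15^8 ≡ 36² = 1296 ≡ 55; 15^16 ≡ 55² = 3025 ≡ 32. Multiply: 15^25 = 15^16 × 15^8 × 15^1 ≡ 32 × 55 × 15 (mod 73): 32 × 55 = 1760 ≡ 8; 8 × 15 = 120 ≡ 47. So 15^25 ≡ 47 (mod 73).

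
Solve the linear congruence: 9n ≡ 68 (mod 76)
16

Since gcd(9, 76) = 1 divides 68, a solution exists.
Multiply both sides by the inverse of 9 mod 76:
  9^(-1) mod 76 = 17
  x ≡ 17 × 68 ≡ 1156 ≡ 16 (mod 76)
Verification: 9 × 16 = 144 = 1 × 76 + 68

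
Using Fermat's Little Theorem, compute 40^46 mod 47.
By Fermat's Little Theorem, 40^{46} ≡ 1 (mod 47) since 47 is prime and gcd(40, 47) = 1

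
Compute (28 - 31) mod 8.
5

(28 - 31) = -3
-3 mod 8 = 5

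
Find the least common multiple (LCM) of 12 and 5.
60

First find GCD(12, 5) using the Euclidean algorithm:
12 = 2 × 5 + 2
5 = 2 × 2 + 1
2 = 2 × 1 + 0
GCD(12, 5) = 1

LCM formula: LCM(a, b) = (a × b) / GCD(a, b)
LCM(12, 5) = (12 × 5) / 1
LCM(12, 5) = 60 / 1
LCM(12, 5) = 60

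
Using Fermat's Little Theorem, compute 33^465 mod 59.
By Fermat: 33^{58} ≡ 1 (mod 59). 465 = 8×58 + 1. So 33^{465} ≡ 33^{1} ≡ 33 (mod 59)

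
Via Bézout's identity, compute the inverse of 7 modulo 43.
Extended GCD: 7(-6) + 43(1) = 1. So 7^(-1) ≡ 37 ≡ 37 (mod 43). Verify: 7 × 37 = 259 ≡ 1 (mod 43)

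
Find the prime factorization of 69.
3 × 23

Divide by primes starting from smallest:
69 ÷ 3 = 23
23 ÷ 23 = 1

69 = 3 × 23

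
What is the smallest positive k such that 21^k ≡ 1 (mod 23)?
Powers of 21 mod 23: 21^1≡21, 21^2≡4, 21^3≡15, 21^4≡16, 21^5≡14, 21^6≡18, 21^7≡10, 21^8≡3, 21^9≡17, 21^10≡12, 21^11≡22, 21^12≡2, 21^13≡19, 21^14≡8, 21^15≡7, 21^16≡9, 21^17≡5, 21^18≡13, 21^19≡20, 21^20≡6, 21^21≡11, 21^22≡1. Order = 22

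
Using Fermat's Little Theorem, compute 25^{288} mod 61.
9

By Fermat's Little Theorem, a^(p-1) ≡ 1 (mod p) for prime p and gcd(a, p) = 1
Here p = 61, so 25^60 ≡ 1 (mod 61)
We can reduce the exponent: 288 mod 60 = 48
So 25^288 ≡ 25^48 (mod 61)
Computing: 25^48 mod 61 = 9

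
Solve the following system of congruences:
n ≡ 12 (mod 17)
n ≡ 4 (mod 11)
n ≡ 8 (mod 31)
3480

Using the Chinese Remainder Theorem:
M = product of moduli = 5797
For equation 1: M_1 = 341, 341 ≡ 1 (mod 17), inverse of 341 mod 17 is 1 (check: 1 × 1 = 1 ≡ 1 (mod 17))
For equation 2: M_2 = 527, 527 ≡ 10 (mod 11), inverse of 527 mod 11 is 10 (check: 10 × 10 = 100 ≡ 1 (mod 11))
For equation 3: M_3 = 187, 187 ≡ 1 (mod 31), inverse of 187 mod 31 is 1 (check: 1 × 1 = 1 ≡ 1 (mod 31))
Combine: n ≡ Σ r_i×M_i×(M_i⁻¹ mod m_i) = 12×341×1 + 4×527×10 + 8×187×1 = 4092 + 21080 + 1496 = 26668
26668 mod 5797 = 3480
n ≡ 3480 (mod 5797)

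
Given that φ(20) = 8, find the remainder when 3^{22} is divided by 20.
By Euler: 3^{8} ≡ 1 (mod 20) since gcd(3, 20) = 1. 22 = 2×8 + 6. So 3^{22} ≡ 3^{6} ≡ 9 (mod 20)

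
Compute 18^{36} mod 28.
8

Using successive squaring:
Binary expansion of 36: 100100
Powers of 18 mod 28 (each is the square of the previous):
  18^1 ≡ 18 (mod 28)
  18^2 ≡ 18² = 324 ≡ 16 (mod 28)
  18^4 ≡ 16² = 256 ≡ 4 (mod 28)
  18^8 ≡ 4² = 16 ≡ 16 (mod 28)
  18^16 ≡ 16² = 256 ≡ 4 (mod 28)
  18^32 ≡ 4² = 16 ≡ 16 (mod 28)
36 = 32 + 4, so 18^36 = 18^32 × 18^4 ≡ 16 × 4 (mod 28)
Multiplying step by step:
  16 × 4 = 64 ≡ 8 (mod 28)
Result: 18^36 ≡ 8 (mod 28)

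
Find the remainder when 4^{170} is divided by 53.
By Fermat: 4^{52} ≡ 1 (mod 53). 170 = 3×52 + 14. So 4^{170} ≡ 4^{14} ≡ 49 (mod 53)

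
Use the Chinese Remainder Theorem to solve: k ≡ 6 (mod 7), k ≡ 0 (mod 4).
M = 7 × 4 = 28. M₁ = 4, y₁ ≡ 2 (mod 7). M₂ = 7, y₂ ≡ 3 (mod 4). k = 6×4×2 + 0×7×3 ≡ 20 (mod 28)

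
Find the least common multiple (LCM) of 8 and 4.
8

First find GCD(8, 4) using the Euclidean algorithm:
8 = 2 × 4 + 0
GCD(8, 4) = 4

LCM formula: LCM(a, b) = (a × b) / GCD(a, b)
LCM(8, 4) = (8 × 4) / 4
LCM(8, 4) = 32 / 4
LCM(8, 4) = 8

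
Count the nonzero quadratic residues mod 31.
For prime 31, there are (p-1)/2 = (31-1)/2 = 15 quadratic residues (excluding 0).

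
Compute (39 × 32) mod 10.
8

(39 × 32) = 1248
1248 mod 10 = 8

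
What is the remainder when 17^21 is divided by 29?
Using repeated squaring. 21 = 16 + 4 + 1 (binary 10101). Repeated squaring mod 29: 17^1 ≡ 17; 17^2 ≡ 17² = 289 ≡ 28; 17^4 ≡ 28² = 784 ≡ 1; 17^8 ≡ 1² = 1 ≡ 1; 17^16 ≡ 1² = 1 ≡ 1. Multiply: 17^21 = 17^16 × 17^4 × 17^1 ≡ 1 × 1 × 17 (mod 29): 1 × 1 = 1 ≡ 1; 1 × 17 = 17 ≡ 17. So 17^21 ≡ 17 (mod 29).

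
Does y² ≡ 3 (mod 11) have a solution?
By Euler's criterion: 3^{5} ≡ 1 (mod 11). Since this equals 1, 3 is a QR.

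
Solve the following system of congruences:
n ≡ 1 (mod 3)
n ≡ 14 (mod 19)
52

Using the Chinese Remainder Theorem:
M = product of moduli = 57
For equation 1: M_1 = 19, 19 ≡ 1 (mod 3), inverse of 19 mod 3 is 1 (check: 1 × 1 = 1 ≡ 1 (mod 3))
For equation 2: M_2 = 3, 3 ≡ 3 (mod 19), inverse of 3 mod 19 is 13 (check: 3 × 13 = 39 ≡ 1 (mod 19))
Combine: n ≡ Σ r_i×M_i×(M_i⁻¹ mod m_i) = 1×19×1 + 14×3×13 = 19 + 546 = 565
565 mod 57 = 52
n ≡ 52 (mod 57)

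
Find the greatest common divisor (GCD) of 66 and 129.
3

Using the Euclidean algorithm:
66 = 0 × 129 + 66
129 = 1 × 66 + 63
66 = 1 × 63 + 3
63 = 21 × 3 + 0

GCD(66, 129) = 3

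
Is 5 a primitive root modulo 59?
No

To verify, check if 5^(58/q) ≢ 1 (mod 59) for each prime divisor q of 58
Divisors of 58 = 58: [1, 2, 29, 58]
  5^(58/2) = 5^29 ≡ 1 (mod 59)
  5^(58/29) = 5^2 ≡ 25 (mod 59)
Conclusion: 5 is not a primitive root modulo 59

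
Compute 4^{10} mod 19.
4

Using successive squaring:
Binary expansion of 10: 1010
Powers of 4 mod 19 (each is the square of the previous):
  4^1 ≡ 4 (mod 19)
  4^2 ≡ 4² = 16 ≡ 16 (mod 19)
  4^4 ≡ 16² = 256 ≡ 9 (mod 19)
  4^8 ≡ 9² = 81 ≡ 5 (mod 19)
10 = 8 + 2, so 4^10 = 4^8 × 4^2 ≡ 5 × 16 (mod 19)
Multiplying step by step:
  5 × 16 = 80 ≡ 4 (mod 19)
Result: 4^10 ≡ 4 (mod 19)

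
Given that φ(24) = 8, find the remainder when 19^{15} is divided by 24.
By Euler: 19^{8} ≡ 1 (mod 24) since gcd(19, 24) = 1. 15 = 1×8 + 7. So 19^{15} ≡ 19^{7} ≡ 19 (mod 24)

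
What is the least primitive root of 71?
7

A primitive root g modulo p has order p-1 = 70
Prime divisors of 70: [2, 5, 7]
g is a primitive root iff g^(70/q) ≢ 1 (mod 71) for each prime divisor q
Testing small values:
  g = 2: 2^35 ≡ 1, 2^14 ≡ 54, 2^10 ≡ 30 (mod 71) → 2^35 ≡ 1, not primitive root
  g = 3: 3^35 ≡ 1, 3^14 ≡ 54, 3^10 ≡ 48 (mod 71) → 3^35 ≡ 1, not primitive root
  g = 4: 4^35 ≡ 1, 4^14 ≡ 5, 4^10 ≡ 48 (mod 71) → 4^35 ≡ 1, not primitive root
  g = 5: 5^35 ≡ 1, 5^14 ≡ 57, 5^10 ≡ 1 (mod 71) → 5^35 ≡ 1, not primitive root
  g = 6: 6^35 ≡ 1, 6^14 ≡ 5, 6^10 ≡ 20 (mod 71) → 6^35 ≡ 1, not primitive root
  g = 7: 7^35 ≡ 70, 7^14 ≡ 54, 7^10 ≡ 45 (mod 71) → none is 1, primitive root!
The smallest primitive root is 7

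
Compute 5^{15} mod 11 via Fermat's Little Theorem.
1

By Fermat's Little Theorem, a^(p-1) ≡ 1 (mod p) for prime p and gcd(a, p) = 1
Here p = 11, so 5^10 ≡ 1 (mod 11)
We can reduce the exponent: 15 mod 10 = 5
So 5^15 ≡ 5^5 (mod 11)
Computing: 5^5 mod 11 = 1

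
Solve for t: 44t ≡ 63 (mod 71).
45

Since gcd(44, 71) = 1 divides 63, a solution exists.
Multiply both sides by the inverse of 44 mod 71:
  44^(-1) mod 71 = 21
  x ≡ 21 × 63 ≡ 1323 ≡ 45 (mod 71)
Verification: 44 × 45 = 1980 = 27 × 71 + 63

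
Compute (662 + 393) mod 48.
47

(662 + 393) = 1055
1055 mod 48 = 47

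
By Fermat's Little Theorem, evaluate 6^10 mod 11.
By Fermat's Little Theorem, 6^{10} ≡ 1 (mod 11) since 11 is prime and gcd(6, 11) = 1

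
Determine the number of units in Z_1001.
720

Prime factorization: 1001 = 7 × 11 × 13
Using the formula φ(n) = n × Π(1 - 1/p) for each prime factor p:
φ(1001) = 1001 × (1 - 1/7) × (1 - 1/11) × (1 - 1/13)
φ(1001) = 720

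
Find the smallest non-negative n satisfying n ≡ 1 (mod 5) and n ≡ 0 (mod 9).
M = 5 × 9 = 45. M₁ = 9, y₁ ≡ 4 (mod 5). M₂ = 5, y₂ ≡ 2 (mod 9). n = 1×9×4 + 0×5×2 ≡ 36 (mod 45)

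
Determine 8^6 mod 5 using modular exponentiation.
8 ≡ 3 (mod 5). 6 = 4 + 2 (binary 110). Repeated squaring mod 5: 3^1 ≡ 3; 3^2 ≡ 3² = 9 ≡ 4; 3^4 ≡ 4² = 16 ≡ 1. Multiply: 8^6 ≡ 3^4 × 3^2 ≡ 1 × 4 (mod 5): 1 × 4 = 4 ≡ 4. So 8^6 ≡ 4 (mod 5).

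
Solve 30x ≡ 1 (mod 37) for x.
30^(-1) ≡ 21 (mod 37). Verification: 30 × 21 = 630 ≡ 1 (mod 37)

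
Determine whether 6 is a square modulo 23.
By Euler's criterion: 6^{11} ≡ 1 (mod 23). Since this equals 1, 6 is a QR.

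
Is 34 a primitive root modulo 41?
p - 1 = 40 has prime divisors 2, 5. Check 34^(40/q) mod 41 for each: 34^(40/2) = 34^20 ≡ 40, 34^(40/5) = 34^8 ≡ 37 (mod 41). None of these is 1, so 34 has order 40 = φ(41), so it is a primitive root mod 41.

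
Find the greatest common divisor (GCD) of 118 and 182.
2

Using the Euclidean algorithm:
118 = 0 × 182 + 118
182 = 1 × 118 + 64
118 = 1 × 64 + 54
64 = 1 × 54 + 10
54 = 5 × 10 + 4
10 = 2 × 4 + 2
4 = 2 × 2 + 0

GCD(118, 182) = 2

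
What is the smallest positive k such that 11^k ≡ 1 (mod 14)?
Powers of 11 mod 14: 11^1≡11, 11^2≡9, 11^3≡1. Order = 3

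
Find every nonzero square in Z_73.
QRs mod 73: {1, 2, 3, 4, 6, 8, 9, 12, 16, 18, 19, 23, 24, 25, 27, 32, 35, 36, 37, 38, 41, 46, 48, 49, 50, 54, 55, 57, 61, 64, 65, 67, 69, 70, 71, 72}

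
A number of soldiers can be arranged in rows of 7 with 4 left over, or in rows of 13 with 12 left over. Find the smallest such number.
M = 7 × 13 = 91. M₁ = 13, y₁ ≡ 6 (mod 7). M₂ = 7, y₂ ≡ 2 (mod 13). n = 4×13×6 + 12×7×2 ≡ 25 (mod 91). The smallest positive such number is 25.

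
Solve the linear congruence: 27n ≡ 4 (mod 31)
30

Since gcd(27, 31) = 1 divides 4, a solution exists.
Multiply both sides by the inverse of 27 mod 31:
  27^(-1) mod 31 = 23
  x ≡ 23 × 4 ≡ 92 ≡ 30 (mod 31)
Verification: 27 × 30 = 810 = 26 × 31 + 4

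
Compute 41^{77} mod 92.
1

Using successive squaring:
Binary expansion of 77: 1001101
Powers of 41 mod 92 (each is the square of the previous):
  41^1 ≡ 41 (mod 92)
  41^2 ≡ 41² = 1681 ≡ 25 (mod 92)
  41^4 ≡ 25² = 625 ≡ 73 (mod 92)
  41^8 ≡ 73² = 5329 ≡ 85 (mod 92)
  41^16 ≡ 85² = 7225 ≡ 49 (mod 92)
  41^32 ≡ 49² = 2401 ≡ 9 (mod 92)
  41^64 ≡ 9² = 81 ≡ 81 (mod 92)
77 = 64 + 8 + 4 + 1, so 41^77 = 41^64 × 41^8 × 41^4 × 41^1 ≡ 81 × 85 × 73 × 41 (mod 92)
Multiplying step by step:
  81 × 85 = 6885 ≡ 77 (mod 92)
  77 × 73 = 5621 ≡ 9 (mod 92)
  9 × 41 = 369 ≡ 1 (mod 92)
Result: 41^77 ≡ 1 (mod 92)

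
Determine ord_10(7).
Powers of 7 mod 10: 7^1≡7, 7^2≡9, 7^3≡3, 7^4≡1. Order = 4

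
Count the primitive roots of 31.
8

The number of primitive roots modulo p is φ(p-1) = φ(30)
φ(30) = 8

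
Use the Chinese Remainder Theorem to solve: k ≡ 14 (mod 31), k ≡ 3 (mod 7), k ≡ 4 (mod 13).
1564

Using the Chinese Remainder Theorem:
M = product of moduli = 2821
For equation 1: M_1 = 91, 91 ≡ 29 (mod 31), inverse of 91 mod 31 is 15 (check: 29 × 15 = 435 ≡ 1 (mod 31))
For equation 2: M_2 = 403, 403 ≡ 4 (mod 7), inverse of 403 mod 7 is 2 (check: 4 × 2 = 8 ≡ 1 (mod 7))
For equation 3: M_3 = 217, 217 ≡ 9 (mod 13), inverse of 217 mod 13 is 3 (check: 9 × 3 = 27 ≡ 1 (mod 13))
Combine: k ≡ Σ r_i×M_i×(M_i⁻¹ mod m_i) = 14×91×15 + 3×403×2 + 4×217×3 = 19110 + 2418 + 2604 = 24132
24132 mod 2821 = 1564
k ≡ 1564 (mod 2821)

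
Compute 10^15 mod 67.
Using repeated squaring. 15 = 8 + 4 + 2 + 1 (binary 1111). Repeated squaring mod 67: 10^1 ≡ 10; 10^2 ≡ 10² = 100 ≡ 33; 10^4 ≡ 33² = 1089 ≡ 17; 10^8 ≡ 17² = 289 ≡ 21. Multiply: 10^15 = 10^8 × 10^4 × 10^2 × 10^1 ≡ 21 × 17 × 33 × 10 (mod 67): 21 × 17 = 357 ≡ 22; 22 × 33 = 726 ≡ 56; 56 × 10 = 560 ≡ 24. So 10^15 ≡ 24 (mod 67).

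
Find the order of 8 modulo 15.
Powers of 8 mod 15: 8^1≡8, 8^2≡4, 8^3≡2, 8^4≡1. Order = 4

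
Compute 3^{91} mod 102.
75

Using successive squaring:
Binary expansion of 91: 1011011
Powers of 3 mod 102 (each is the square of the previous):
  3^1 ≡ 3 (mod 102)
  3^2 ≡ 3² = 9 ≡ 9 (mod 102)
  3^4 ≡ 9² = 81 ≡ 81 (mod 102)
  3^8 ≡ 81² = 6561 ≡ 33 (mod 102)
  3^16 ≡ 33² = 1089 ≡ 69 (mod 102)
  3^32 ≡ 69² = 4761 ≡ 69 (mod 102)
  3^64 ≡ 69² = 4761 ≡ 69 (mod 102)
91 = 64 + 16 + 8 + 2 + 1, so 3^91 = 3^64 × 3^16 × 3^8 × 3^2 × 3^1 ≡ 69 × 69 × 33 × 9 × 3 (mod 102)
Multiplying step by step:
  69 × 69 = 4761 ≡ 69 (mod 102)
  69 × 33 = 2277 ≡ 33 (mod 102)
  33 × 9 = 297 ≡ 93 (mod 102)
  93 × 3 = 279 ≡ 75 (mod 102)
Result: 3^91 ≡ 75 (mod 102)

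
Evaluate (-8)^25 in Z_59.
Using repeated squaring. (-8) ≡ 51 (mod 59). 25 = 16 + 8 + 1 (binary 11001). Repeated squaring mod 59: 51^1 ≡ 51; 51^2 ≡ 51² = 2601 ≡ 5; 51^4 ≡ 5² = 25 ≡ 25; 51^8 ≡ 25² = 625 ≡ 35; 51^16 ≡ 35² = 1225 ≡ 45. Multiply: (-8)^25 ≡ 51^16 × 51^8 × 51^1 ≡ 45 × 35 × 51 (mod 59): 45 × 35 = 1575 ≡ 41; 41 × 51 = 2091 ≡ 26. So (-8)^25 ≡ 26 (mod 59).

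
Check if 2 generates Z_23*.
p - 1 = 22 has prime divisors 2, 11. Check 2^(22/q) mod 23 for each: 2^(22/2) = 2^11 ≡ 1, 2^(22/11) = 2^2 ≡ 4 (mod 23). Since 2^11 ≡ 1 (mod 23), the order of 2 divides 11 (in fact the order is 11) ≠ 22, so it is not a primitive root.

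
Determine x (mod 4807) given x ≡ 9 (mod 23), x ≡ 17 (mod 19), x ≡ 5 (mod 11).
929

Using the Chinese Remainder Theorem:
M = product of moduli = 4807
For equation 1: M_1 = 209, 209 ≡ 2 (mod 23), inverse of 209 mod 23 is 12 (check: 2 × 12 = 24 ≡ 1 (mod 23))
For equation 2: M_2 = 253, 253 ≡ 6 (mod 19), inverse of 253 mod 19 is 16 (check: 6 × 16 = 96 ≡ 1 (mod 19))
For equation 3: M_3 = 437, 437 ≡ 8 (mod 11), inverse of 437 mod 11 is 7 (check: 8 × 7 = 56 ≡ 1 (mod 11))
Combine: x ≡ Σ r_i×M_i×(M_i⁻¹ mod m_i) = 9×209×12 + 17×253×16 + 5×437×7 = 22572 + 68816 + 15295 = 106683
106683 mod 4807 = 929
x ≡ 929 (mod 4807)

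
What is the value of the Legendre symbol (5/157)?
(5/157) = 5^{78} mod 157 = -1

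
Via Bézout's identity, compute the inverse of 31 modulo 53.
Extended GCD: 31(12) + 53(-7) = 1. So 31^(-1) ≡ 12 ≡ 12 (mod 53). Verify: 31 × 12 = 372 ≡ 1 (mod 53)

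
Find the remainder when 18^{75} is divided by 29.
By Fermat: 18^{28} ≡ 1 (mod 29). 75 = 2×28 + 19. So 18^{75} ≡ 18^{19} ≡ 14 (mod 29)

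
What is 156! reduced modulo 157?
By Wilson's theorem, (156)! ≡ -1 ≡ 156 (mod 157)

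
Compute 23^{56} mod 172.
165

Using successive squaring:
Binary expansion of 56: 111000
Powers of 23 mod 172 (each is the square of the previous):
  23^1 ≡ 23 (mod 172)
  23^2 ≡ 23² = 529 ≡ 13 (mod 172)
  23^4 ≡ 13² = 169 ≡ 169 (mod 172)
  23^8 ≡ 169² = 28561 ≡ 9 (mod 172)
  23^16 ≡ 9² = 81 ≡ 81 (mod 172)
  23^32 ≡ 81² = 6561 ≡ 25 (mod 172)
56 = 32 + 16 + 8, so 23^56 = 23^32 × 23^16 × 23^8 ≡ 25 × 81 × 9 (mod 172)
Multiplying step by step:
  25 × 81 = 2025 ≡ 133 (mod 172)
  133 × 9 = 1197 ≡ 165 (mod 172)
Result: 23^56 ≡ 165 (mod 172)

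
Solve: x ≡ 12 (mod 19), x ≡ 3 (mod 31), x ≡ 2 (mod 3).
M = 19 × 31 × 3 = 1767. M₁ = 93, y₁ ≡ 9 (mod 19). M₂ = 57, y₂ ≡ 6 (mod 31). M₃ = 589, y₃ ≡ 1 (mod 3). x = 12×93×9 + 3×57×6 + 2×589×1 ≡ 1646 (mod 1767)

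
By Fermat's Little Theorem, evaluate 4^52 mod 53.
By Fermat's Little Theorem, 4^{52} ≡ 1 (mod 53) since 53 is prime and gcd(4, 53) = 1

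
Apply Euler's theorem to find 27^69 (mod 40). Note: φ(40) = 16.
By Euler: 27^{16} ≡ 1 (mod 40) since gcd(27, 40) = 1. 69 = 4×16 + 5. So 27^{69} ≡ 27^{5} ≡ 27 (mod 40)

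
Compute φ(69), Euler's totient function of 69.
44

Prime factorization: 69 = 3 × 23
Using the formula φ(n) = n × Π(1 - 1/p) for each prime factor p:
φ(69) = 69 × (1 - 1/3) × (1 - 1/23)
φ(69) = 44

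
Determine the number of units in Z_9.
6

Prime factorization: 9 = 3^2
Using the formula φ(n) = n × Π(1 - 1/p) for each prime factor p:
φ(9) = 9 × (1 - 1/3)
φ(9) = 6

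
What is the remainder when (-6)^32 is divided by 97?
Using repeated squaring. (-6) ≡ 91 (mod 97). 32 = 32 (binary 100000). Repeated squaring mod 97: 91^1 ≡ 91; 91^2 ≡ 91² = 8281 ≡ 36; 91^4 ≡ 36² = 1296 ≡ 35; 91^8 ≡ 35² = 1225 ≡ 61; 91^16 ≡ 61² = 3721 ≡ 35; 91^32 ≡ 35² = 1225 ≡ 61. So (-6)^32 ≡ 61 (mod 97).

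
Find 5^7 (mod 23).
7 = 4 + 2 + 1 (binary 111). Repeated squaring mod 23: 5^1 ≡ 5; 5^2 ≡ 5² = 25 ≡ 2; 5^4 ≡ 2² = 4 ≡ 4. Multiply: 5^7 = 5^4 × 5^2 × 5^1 ≡ 4 × 2 × 5 (mod 23): 4 × 2 = 8 ≡ 8; 8 × 5 = 40 ≡ 17. So 5^7 ≡ 17 (mod 23).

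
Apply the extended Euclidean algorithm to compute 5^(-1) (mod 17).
Extended GCD: 5(7) + 17(-2) = 1. So 5^(-1) ≡ 7 ≡ 7 (mod 17). Verify: 5 × 7 = 35 ≡ 1 (mod 17)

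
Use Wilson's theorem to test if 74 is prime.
(73)! mod 74 = 0. Since 0 ≢ -1 (mod 74), 74 is not prime.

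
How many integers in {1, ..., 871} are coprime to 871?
792

Prime factorization: 871 = 13 × 67
Using the formula φ(n) = n × Π(1 - 1/p) for each prime factor p:
φ(871) = 871 × (1 - 1/13) × (1 - 1/67)
φ(871) = 792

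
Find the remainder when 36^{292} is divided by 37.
By Fermat: 36^{36} ≡ 1 (mod 37). 292 = 8×36 + 4. So 36^{292} ≡ 36^{4} ≡ 1 (mod 37)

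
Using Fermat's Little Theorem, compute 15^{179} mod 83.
14

By Fermat's Little Theorem, a^(p-1) ≡ 1 (mod p) for prime p and gcd(a, p) = 1
Here p = 83, so 15^82 ≡ 1 (mod 83)
We can reduce the exponent: 179 mod 82 = 15
So 15^179 ≡ 15^15 (mod 83)
Computing: 15^15 mod 83 = 14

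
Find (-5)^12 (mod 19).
Using repeated squaring. (-5) ≡ 14 (mod 19). 12 = 8 + 4 (binary 1100). Repeated squaring mod 19: 14^1 ≡ 14; 14^2 ≡ 14² = 196 ≡ 6; 14^4 ≡ 6² = 36 ≡ 17; 14^8 ≡ 17² = 289 ≡ 4. Multiply: (-5)^12 ≡ 14^8 × 14^4 ≡ 4 × 17 (mod 19): 4 × 17 = 68 ≡ 11. So (-5)^12 ≡ 11 (mod 19).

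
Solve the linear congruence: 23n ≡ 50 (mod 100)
50

Since gcd(23, 100) = 1 divides 50, a solution exists.
Multiply both sides by the inverse of 23 mod 100:
  23^(-1) mod 100 = 87
  x ≡ 87 × 50 ≡ 4350 ≡ 50 (mod 100)
Verification: 23 × 50 = 1150 = 11 × 100 + 50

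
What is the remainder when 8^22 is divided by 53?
Using repeated squaring. 22 = 16 + 4 + 2 (binary 10110). Repeated squaring mod 53: 8^1 ≡ 8; 8^2 ≡ 8² = 64 ≡ 11; 8^4 ≡ 11² = 121 ≡ 15; 8^8 ≡ 15² = 225 ≡ 13; 8^16 ≡ 13² = 169 ≡ 10. Multiply: 8^22 = 8^16 × 8^4 × 8^2 ≡ 10 × 15 × 11 (mod 53): 10 × 15 = 150 ≡ 44; 44 × 11 = 484 ≡ 7. So 8^22 ≡ 7 (mod 53).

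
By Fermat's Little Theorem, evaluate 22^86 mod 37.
By Fermat: 22^{36} ≡ 1 (mod 37). 86 = 2×36 + 14. So 22^{86} ≡ 22^{14} ≡ 4 (mod 37)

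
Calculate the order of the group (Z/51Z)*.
32

Prime factorization: 51 = 3 × 17
Using the formula φ(n) = n × Π(1 - 1/p) for each prime factor p:
φ(51) = 51 × (1 - 1/3) × (1 - 1/17)
φ(51) = 32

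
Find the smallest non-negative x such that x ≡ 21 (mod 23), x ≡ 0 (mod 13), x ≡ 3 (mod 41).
2873

Using the Chinese Remainder Theorem:
M = product of moduli = 12259
For equation 1: M_1 = 533, 533 ≡ 4 (mod 23), inverse of 533 mod 23 is 6 (check: 4 × 6 = 24 ≡ 1 (mod 23))
For equation 2: M_2 = 943, 943 ≡ 7 (mod 13), inverse of 943 mod 13 is 2 (check: 7 × 2 = 14 ≡ 1 (mod 13))
For equation 3: M_3 = 299, 299 ≡ 12 (mod 41), inverse of 299 mod 41 is 24 (check: 12 × 24 = 288 ≡ 1 (mod 41))
Combine: x ≡ Σ r_i×M_i×(M_i⁻¹ mod m_i) = 21×533×6 + 0×943×2 + 3×299×24 = 67158 + 0 + 21528 = 88686
88686 mod 12259 = 2873
x ≡ 2873 (mod 12259)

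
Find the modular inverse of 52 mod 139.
52^(-1) ≡ 131 (mod 139). Verification: 52 × 131 = 6812 ≡ 1 (mod 139)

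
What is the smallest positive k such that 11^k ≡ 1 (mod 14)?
Powers of 11 mod 14: 11^1≡11, 11^2≡9, 11^3≡1. Order = 3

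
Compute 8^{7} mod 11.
2

Using successive squaring:
Binary expansion of 7: 111
Powers of 8 mod 11 (each is the square of the previous):
  8^1 ≡ 8 (mod 11)
  8^2 ≡ 8² = 64 ≡ 9 (mod 11)
  8^4 ≡ 9² = 81 ≡ 4 (mod 11)
7 = 4 + 2 + 1, so 8^7 = 8^4 × 8^2 × 8^1 ≡ 4 × 9 × 8 (mod 11)
Multiplying step by step:
  4 × 9 = 36 ≡ 3 (mod 11)
  3 × 8 = 24 ≡ 2 (mod 11)
Result: 8^7 ≡ 2 (mod 11)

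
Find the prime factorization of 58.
2 × 29

Divide by primes starting from smallest:
58 ÷ 2 = 29
29 ÷ 29 = 1

58 = 2 × 29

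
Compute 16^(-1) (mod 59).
16^(-1) ≡ 48 (mod 59). Verification: 16 × 48 = 768 ≡ 1 (mod 59)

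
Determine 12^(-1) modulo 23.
12^(-1) ≡ 2 (mod 23). Verification: 12 × 2 = 24 ≡ 1 (mod 23)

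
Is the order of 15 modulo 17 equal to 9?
No, the actual order is 8, not 9.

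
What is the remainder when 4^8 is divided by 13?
8 = 8 (binary 1000). Repeated squaring mod 13: 4^1 ≡ 4; 4^2 ≡ 4² = 16 ≡ 3; 4^4 ≡ 3² = 9 ≡ 9; 4^8 ≡ 9² = 81 ≡ 3. So 4^8 ≡ 3 (mod 13).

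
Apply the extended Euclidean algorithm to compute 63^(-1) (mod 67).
Extended GCD: 63(-17) + 67(16) = 1. So 63^(-1) ≡ 50 ≡ 50 (mod 67). Verify: 63 × 50 = 3150 ≡ 1 (mod 67)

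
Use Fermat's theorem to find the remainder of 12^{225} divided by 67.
27

By Fermat's Little Theorem, a^(p-1) ≡ 1 (mod p) for prime p and gcd(a, p) = 1
Here p = 67, so 12^66 ≡ 1 (mod 67)
We can reduce the exponent: 225 mod 66 = 27
So 12^225 ≡ 12^27 (mod 67)
Computing: 12^27 mod 67 = 27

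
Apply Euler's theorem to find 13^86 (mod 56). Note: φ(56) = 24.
By Euler: 13^{24} ≡ 1 (mod 56) since gcd(13, 56) = 1. 86 = 3×24 + 14. So 13^{86} ≡ 13^{14} ≡ 1 (mod 56)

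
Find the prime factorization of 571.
571

Divide by primes starting from smallest:
571 ÷ 571 = 1

571 = 571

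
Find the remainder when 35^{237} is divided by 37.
By Fermat: 35^{36} ≡ 1 (mod 37). 237 = 6×36 + 21. So 35^{237} ≡ 35^{21} ≡ 8 (mod 37)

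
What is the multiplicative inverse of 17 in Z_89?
21

Using Extended Euclidean Algorithm:
gcd(17, 89) = 1
Bezout coefficients: 17 × 21 + 89 × -4 = 1
So 17 × 21 ≡ 1 (mod 89)
The inverse is 21 mod 89 = 21
Verification: 17 × 21 = 357 = 4 × 89 + 1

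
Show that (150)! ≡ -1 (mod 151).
(150)! mod 151 = 150. Since this equals -1 (mod 151), Wilson confirms 151 is prime.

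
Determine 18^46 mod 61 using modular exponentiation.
Using repeated squaring. 46 = 32 + 8 + 4 + 2 (binary 101110). Repeated squaring mod 61: 18^1 ≡ 18; 18^2 ≡ 18² = 324 ≡ 19; 18^4 ≡ 19² = 361 ≡ 56; 18^8 ≡ 56² = 3136 ≡ 25; 18^16 ≡ 25² = 625 ≡ 15; 18^32 ≡ 15² = 225 ≡ 42. Multiply: 18^46 = 18^32 × 18^8 × 18^4 × 18^2 ≡ 42 × 25 × 56 × 19 (mod 61): 42 × 25 = 1050 ≡ 13; 13 × 56 = 728 ≡ 57; 57 × 19 = 1083 ≡ 46. So 18^46 ≡ 46 (mod 61).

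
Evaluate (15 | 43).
(15/43) = 15^{21} mod 43 = 1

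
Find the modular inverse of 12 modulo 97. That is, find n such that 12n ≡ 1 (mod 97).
89

Using Extended Euclidean Algorithm:
gcd(12, 97) = 1
Bezout coefficients: 12 × -8 + 97 × 1 = 1
So 12 × -8 ≡ 1 (mod 97)
The inverse is -8 mod 97 = 89
Verification: 12 × 89 = 1068 = 11 × 97 + 1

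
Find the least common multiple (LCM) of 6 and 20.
60

First find GCD(6, 20) using the Euclidean algorithm:
6 = 0 × 20 + 6
20 = 3 × 6 + 2
6 = 3 × 2 + 0
GCD(6, 20) = 2

LCM formula: LCM(a, b) = (a × b) / GCD(a, b)
LCM(6, 20) = (6 × 20) / 2
LCM(6, 20) = 120 / 2
LCM(6, 20) = 60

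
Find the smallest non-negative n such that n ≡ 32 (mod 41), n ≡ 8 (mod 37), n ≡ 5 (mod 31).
45296

Using the Chinese Remainder Theorem:
M = product of moduli = 47027
For equation 1: M_1 = 1147, 1147 ≡ 40 (mod 41), inverse of 1147 mod 41 is 40 (check: 40 × 40 = 1600 ≡ 1 (mod 41))
For equation 2: M_2 = 1271, 1271 ≡ 13 (mod 37), inverse of 1271 mod 37 is 20 (check: 13 × 20 = 260 ≡ 1 (mod 37))
For equation 3: M_3 = 1517, 1517 ≡ 29 (mod 31), inverse of 1517 mod 31 is 15 (check: 29 × 15 = 435 ≡ 1 (mod 31))
Combine: n ≡ Σ r_i×M_i×(M_i⁻¹ mod m_i) = 32×1147×40 + 8×1271×20 + 5×1517×15 = 1468160 + 203360 + 113775 = 1785295
1785295 mod 47027 = 45296
n ≡ 45296 (mod 47027)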